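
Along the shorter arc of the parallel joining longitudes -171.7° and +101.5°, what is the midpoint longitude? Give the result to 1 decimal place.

Signed shortest Δλ from -171.7° to +101.5° is -86.8°.
Midpoint longitude = -171.7° + (-86.8°)/2 = -171.7° − 43.4° = -215.1°.
Normalise into (−180°, 180°]: +144.9°.
(The naïve average (-171.7 + +101.5)/2 = -35.1° is on the wrong side of the globe.)

+144.9°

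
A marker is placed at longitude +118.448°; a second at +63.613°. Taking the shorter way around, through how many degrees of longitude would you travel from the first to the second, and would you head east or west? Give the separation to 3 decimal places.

54.835° west

Raw difference: 63.613 − 118.448 = -54.835°.
Normalise into (−180°, 180°]: -54.835° stays -54.835°.
Negative ⇒ the second point lies to the west; separation 54.835°.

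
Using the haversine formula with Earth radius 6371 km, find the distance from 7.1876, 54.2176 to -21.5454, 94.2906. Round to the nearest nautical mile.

2923 nmi

Δλ = 94.2906 − 54.2176 = 40.0730°.
Δφ = -21.5454 − 7.1876 = -28.7330°.
a = sin²(Δφ/2) + cos φ₁ · cos φ₂ · sin²(Δλ/2) = 0.169893.
c = 2·atan2(√a, √(1−a)) = 0.84969 rad → d = 6371·c ≈ 5413.39 km ≈ 2922.99 nmi.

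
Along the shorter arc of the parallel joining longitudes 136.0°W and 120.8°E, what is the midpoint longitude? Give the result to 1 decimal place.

Signed shortest Δλ from -136.0° to +120.8° is -103.2°.
Midpoint longitude = -136.0° + (-103.2°)/2 = -136.0° − 51.6° = -187.6°.
Normalise into (−180°, 180°]: +172.4°.
(The naïve average (-136.0 + +120.8)/2 = -7.6° is on the wrong side of the globe.)

172.4°E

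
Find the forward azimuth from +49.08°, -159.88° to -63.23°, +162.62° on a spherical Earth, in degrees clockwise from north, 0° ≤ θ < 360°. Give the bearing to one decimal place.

Δλ = 162.62 − -159.88 = 322.50°; wrapped into (−180°, 180°]: -37.50°.
θ = atan2( sin Δλ · cos φ₂ , cos φ₁ · sin φ₂ − sin φ₁ · cos φ₂ · cos Δλ )
  = atan2(-0.27419, -0.85481) = -162.216° → normalised to [0°, 360°): 197.784°.

197.8°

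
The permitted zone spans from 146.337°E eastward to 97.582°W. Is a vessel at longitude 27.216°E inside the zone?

Band width going east from +146.337° to -97.582°: ((-97.582 − 146.337) mod 360) = 116.081°.
Offset of +27.216° east of the west edge: ((27.216 − 146.337) mod 360) = 240.879°.
240.879° > 116.081° ⇒ outside.

No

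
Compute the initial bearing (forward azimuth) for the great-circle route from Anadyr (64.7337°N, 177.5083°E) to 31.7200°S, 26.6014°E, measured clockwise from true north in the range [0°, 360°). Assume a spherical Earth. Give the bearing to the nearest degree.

317°

Δλ = 26.6014 − 177.5083 = -150.9069°.
θ = atan2( sin Δλ · cos φ₂ , cos φ₁ · sin φ₂ − sin φ₁ · cos φ₂ · cos Δλ )
  = atan2(-0.41360, 0.44778) = -42.727° → normalised to [0°, 360°): 317.273°.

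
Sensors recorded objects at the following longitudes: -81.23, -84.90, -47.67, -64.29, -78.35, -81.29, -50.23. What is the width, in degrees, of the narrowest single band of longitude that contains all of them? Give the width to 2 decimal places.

37.23°

Sort the longitudes: -84.90°, -81.29°, -81.23°, -78.35°, -64.29°, -50.23°, -47.67°.
Eastward gaps between consecutive values (wrapping around): 3.61°, 0.06°, 2.88°, 14.06°, 14.06°, 2.56°, 322.77°.
Largest gap = 322.77° ⇒ minimal covering band is its complement: 360° − 322.77° = 37.23°.
Band runs from -84.90° eastward to -47.67°.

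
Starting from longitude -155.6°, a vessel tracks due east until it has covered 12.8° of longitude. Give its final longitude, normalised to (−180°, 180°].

Start at -155.6°; shift +12.8° → -142.8°.
-142.8° already lies in (−180°, 180°].

-142.8°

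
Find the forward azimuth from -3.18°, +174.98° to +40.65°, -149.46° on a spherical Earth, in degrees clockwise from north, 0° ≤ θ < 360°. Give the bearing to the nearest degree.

33°

Δλ = -149.46 − 174.98 = -324.44°; wrapped into (−180°, 180°]: 35.56°.
θ = atan2( sin Δλ · cos φ₂ , cos φ₁ · sin φ₂ − sin φ₁ · cos φ₂ · cos Δλ )
  = atan2(0.44123, 0.68467) = 32.799° → normalised to [0°, 360°): 32.799°.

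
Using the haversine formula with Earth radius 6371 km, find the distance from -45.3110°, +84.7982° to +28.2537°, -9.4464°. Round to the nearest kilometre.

12507 km

Δλ = -9.4464 − 84.7982 = -94.2446°.
Δφ = 28.2537 − -45.3110 = 73.5647°.
a = sin²(Δφ/2) + cos φ₁ · cos φ₂ · sin²(Δλ/2) = 0.691195.
c = 2·atan2(√a, √(1−a)) = 1.96318 rad → d = 6371·c ≈ 12507.40 km.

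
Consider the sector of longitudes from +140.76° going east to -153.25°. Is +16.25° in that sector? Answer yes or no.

Band width going east from +140.76° to -153.25°: ((-153.25 − 140.76) mod 360) = 65.99°.
Offset of +16.25° east of the west edge: ((16.25 − 140.76) mod 360) = 235.49°.
235.49° > 65.99° ⇒ outside.

No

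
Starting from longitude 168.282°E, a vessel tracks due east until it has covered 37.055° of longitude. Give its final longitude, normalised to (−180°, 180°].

154.663°W

Start at +168.282°; shift +37.055° → +205.337°.
+205.337° lies outside (−180°, 180°]; subtract 360° → -154.663°.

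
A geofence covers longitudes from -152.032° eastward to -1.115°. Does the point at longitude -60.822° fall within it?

Band width going east from -152.032° to -1.115°: ((-1.115 − -152.032) mod 360) = 150.917°.
Offset of -60.822° east of the west edge: ((-60.822 − -152.032) mod 360) = 91.210°.
91.210° ≤ 150.917° ⇒ inside.

Yes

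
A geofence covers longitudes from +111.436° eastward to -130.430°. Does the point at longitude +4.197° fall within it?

No

Band width going east from +111.436° to -130.430°: ((-130.430 − 111.436) mod 360) = 118.134°.
Offset of +4.197° east of the west edge: ((4.197 − 111.436) mod 360) = 252.761°.
252.761° > 118.134° ⇒ outside.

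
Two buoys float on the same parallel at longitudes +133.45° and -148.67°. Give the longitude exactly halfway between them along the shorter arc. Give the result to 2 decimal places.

Signed shortest Δλ from +133.45° to -148.67° is +77.88°.
Midpoint longitude = +133.45° + (+77.88°)/2 = +133.45° + 38.94° = +172.39°.
(The naïve average (+133.45 + -148.67)/2 = -7.61° is on the wrong side of the globe.)

+172.39°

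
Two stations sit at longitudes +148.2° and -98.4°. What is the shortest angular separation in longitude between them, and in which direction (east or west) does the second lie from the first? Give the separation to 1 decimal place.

Raw difference: -98.4 − 148.2 = -246.6°.
Normalise into (−180°, 180°]: -246.6° + 360° = 113.4°.
Positive ⇒ the second point lies to the east; separation 113.4°.

113.4° east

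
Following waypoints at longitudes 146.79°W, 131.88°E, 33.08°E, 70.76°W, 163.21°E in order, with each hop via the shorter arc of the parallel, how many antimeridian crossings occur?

2

Leg 1: -146.79° → +131.88°, shortest Δλ = -81.33° (west) — crosses 180°.
Leg 2: +131.88° → +33.08°, shortest Δλ = -98.8° (west) — does not cross 180°.
Leg 3: +33.08° → -70.76°, shortest Δλ = -103.84° (west) — does not cross 180°.
Leg 4: -70.76° → +163.21°, shortest Δλ = -126.03° (west) — crosses 180°.
Total crossings: 2.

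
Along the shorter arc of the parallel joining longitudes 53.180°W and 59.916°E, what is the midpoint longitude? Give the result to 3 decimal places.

3.368°E

Signed shortest Δλ from -53.180° to +59.916° is +113.096°.
Midpoint longitude = -53.180° + (+113.096°)/2 = -53.180° + 56.548° = +3.368°.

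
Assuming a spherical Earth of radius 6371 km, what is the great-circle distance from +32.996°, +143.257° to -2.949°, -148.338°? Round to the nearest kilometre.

Δλ = -148.338 − 143.257 = -291.595°; wrapped into (−180°, 180°]: 68.405°.
Δφ = -2.949 − 32.996 = -35.945°.
a = sin²(Δφ/2) + cos φ₁ · cos φ₂ · sin²(Δλ/2) = 0.359872.
c = 2·atan2(√a, √(1−a)) = 1.28674 rad → d = 6371·c ≈ 8197.80 km.

8198 km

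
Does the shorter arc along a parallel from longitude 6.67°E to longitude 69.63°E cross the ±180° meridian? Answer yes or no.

No

Signed shortest Δλ = ((69.63 − 6.67 + 180) mod 360) − 180 = 62.96°.
Going east by 62.96° from +6.67° reaches +69.63° without touching 180°.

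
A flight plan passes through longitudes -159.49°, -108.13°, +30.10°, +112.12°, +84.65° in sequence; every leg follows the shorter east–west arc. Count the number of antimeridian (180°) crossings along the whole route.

Leg 1: -159.49° → -108.13°, shortest Δλ = 51.36° (east) — does not cross 180°.
Leg 2: -108.13° → +30.10°, shortest Δλ = 138.23° (east) — does not cross 180°.
Leg 3: +30.10° → +112.12°, shortest Δλ = 82.02° (east) — does not cross 180°.
Leg 4: +112.12° → +84.65°, shortest Δλ = -27.47° (west) — does not cross 180°.
Total crossings: 0.

0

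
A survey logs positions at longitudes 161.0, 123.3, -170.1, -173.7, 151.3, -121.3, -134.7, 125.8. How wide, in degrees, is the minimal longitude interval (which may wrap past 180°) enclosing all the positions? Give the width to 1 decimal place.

115.4°

Sort the longitudes: -173.7°, -170.1°, -134.7°, -121.3°, +123.3°, +125.8°, +151.3°, +161.0°.
Eastward gaps between consecutive values (wrapping around): 3.6°, 35.4°, 13.4°, 244.6°, 2.5°, 25.5°, 9.7°, 25.3°.
Largest gap = 244.6° ⇒ minimal covering band is its complement: 360° − 244.6° = 115.4°.
Band runs from +123.3° eastward to -121.3°, crossing the antimeridian.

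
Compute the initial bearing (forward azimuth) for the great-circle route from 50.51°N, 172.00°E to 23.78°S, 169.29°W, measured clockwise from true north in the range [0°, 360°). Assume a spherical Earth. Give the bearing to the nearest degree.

162°

Δλ = -169.29 − 172.00 = -341.29°; wrapped into (−180°, 180°]: 18.71°.
θ = atan2( sin Δλ · cos φ₂ , cos φ₁ · sin φ₂ − sin φ₁ · cos φ₂ · cos Δλ )
  = atan2(0.29354, -0.92532) = 162.399° → normalised to [0°, 360°): 162.399°.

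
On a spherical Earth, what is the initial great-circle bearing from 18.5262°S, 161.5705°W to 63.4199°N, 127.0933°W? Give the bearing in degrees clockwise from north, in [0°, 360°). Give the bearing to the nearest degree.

15°

Δλ = -127.0933 − -161.5705 = 34.4772°.
θ = atan2( sin Δλ · cos φ₂ , cos φ₁ · sin φ₂ − sin φ₁ · cos φ₂ · cos Δλ )
  = atan2(0.25329, 0.96516) = 14.705° → normalised to [0°, 360°): 14.705°.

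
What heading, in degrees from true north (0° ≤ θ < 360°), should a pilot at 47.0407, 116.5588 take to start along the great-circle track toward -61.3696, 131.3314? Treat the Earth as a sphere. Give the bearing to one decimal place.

172.6°

Δλ = 131.3314 − 116.5588 = 14.7726°.
θ = atan2( sin Δλ · cos φ₂ , cos φ₁ · sin φ₂ − sin φ₁ · cos φ₂ · cos Δλ )
  = atan2(0.12218, -0.93723) = 172.573° → normalised to [0°, 360°): 172.573°.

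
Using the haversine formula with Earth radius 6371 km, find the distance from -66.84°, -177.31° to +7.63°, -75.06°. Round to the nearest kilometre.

11322 km

Δλ = -75.06 − -177.31 = 102.25°.
Δφ = 7.63 − -66.84 = 74.47°.
a = sin²(Δφ/2) + cos φ₁ · cos φ₂ · sin²(Δλ/2) = 0.602393.
c = 2·atan2(√a, √(1−a)) = 1.77704 rad → d = 6371·c ≈ 11321.53 km.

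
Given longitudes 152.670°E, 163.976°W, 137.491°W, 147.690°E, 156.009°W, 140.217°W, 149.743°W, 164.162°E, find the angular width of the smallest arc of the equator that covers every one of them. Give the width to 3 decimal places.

74.819°

Sort the longitudes: -163.976°, -156.009°, -149.743°, -140.217°, -137.491°, +147.690°, +152.670°, +164.162°.
Eastward gaps between consecutive values (wrapping around): 7.967°, 6.266°, 9.526°, 2.726°, 285.181°, 4.980°, 11.492°, 31.862°.
Largest gap = 285.181° ⇒ minimal covering band is its complement: 360° − 285.181° = 74.819°.
Band runs from +147.690° eastward to -137.491°, crossing the antimeridian.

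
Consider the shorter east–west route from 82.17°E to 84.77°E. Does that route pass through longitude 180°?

No

Signed shortest Δλ = ((84.77 − 82.17 + 180) mod 360) − 180 = 2.6°.
Going east by 2.6° from +82.17° reaches +84.77° without touching 180°.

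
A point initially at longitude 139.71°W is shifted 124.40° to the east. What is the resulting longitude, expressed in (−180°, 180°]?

Start at -139.71°; shift +124.40° → -15.31°.
-15.31° already lies in (−180°, 180°].

15.31°W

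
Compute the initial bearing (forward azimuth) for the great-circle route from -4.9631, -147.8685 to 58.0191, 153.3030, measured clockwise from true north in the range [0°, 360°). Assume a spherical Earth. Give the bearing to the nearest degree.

332°

Δλ = 153.3030 − -147.8685 = 301.1715°; wrapped into (−180°, 180°]: -58.8285°.
θ = atan2( sin Δλ · cos φ₂ , cos φ₁ · sin φ₂ − sin φ₁ · cos φ₂ · cos Δλ )
  = atan2(-0.45317, 0.86876) = -27.548° → normalised to [0°, 360°): 332.452°.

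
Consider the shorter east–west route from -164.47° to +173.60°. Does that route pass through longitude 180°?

Yes

Naïve |173.60 − -164.47| = 338.07° > 180°, so the shorter arc goes the other way round — across 180°.
Signed shortest Δλ = ((173.60 − -164.47 + 180) mod 360) − 180 = -21.93°.
Going west by 21.93° from -164.47° passes through 180° before reaching +173.60°.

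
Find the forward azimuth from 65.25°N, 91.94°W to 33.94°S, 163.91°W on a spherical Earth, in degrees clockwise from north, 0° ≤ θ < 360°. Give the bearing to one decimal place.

Δλ = -163.91 − -91.94 = -71.97°.
θ = atan2( sin Δλ · cos φ₂ , cos φ₁ · sin φ₂ − sin φ₁ · cos φ₂ · cos Δλ )
  = atan2(-0.78888, -0.46694) = -120.621° → normalised to [0°, 360°): 239.379°.

239.4°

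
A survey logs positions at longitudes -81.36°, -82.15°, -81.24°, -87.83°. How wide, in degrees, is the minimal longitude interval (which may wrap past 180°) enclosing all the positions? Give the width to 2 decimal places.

6.59°

Sort the longitudes: -87.83°, -82.15°, -81.36°, -81.24°.
Eastward gaps between consecutive values (wrapping around): 5.68°, 0.79°, 0.12°, 353.41°.
Largest gap = 353.41° ⇒ minimal covering band is its complement: 360° − 353.41° = 6.59°.
Band runs from -87.83° eastward to -81.24°.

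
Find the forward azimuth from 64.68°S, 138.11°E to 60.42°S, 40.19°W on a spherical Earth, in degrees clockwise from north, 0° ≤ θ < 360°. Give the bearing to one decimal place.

Δλ = -40.19 − 138.11 = -178.30°.
θ = atan2( sin Δλ · cos φ₂ , cos φ₁ · sin φ₂ − sin φ₁ · cos φ₂ · cos Δλ )
  = atan2(-0.01464, -0.81795) = -178.974° → normalised to [0°, 360°): 181.026°.

181.0°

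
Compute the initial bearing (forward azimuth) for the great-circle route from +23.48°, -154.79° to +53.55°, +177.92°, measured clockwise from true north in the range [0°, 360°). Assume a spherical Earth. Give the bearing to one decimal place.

332.7°

Δλ = 177.92 − -154.79 = 332.71°; wrapped into (−180°, 180°]: -27.29°.
θ = atan2( sin Δλ · cos φ₂ , cos φ₁ · sin φ₂ − sin φ₁ · cos φ₂ · cos Δλ )
  = atan2(-0.27240, 0.52740) = -27.316° → normalised to [0°, 360°): 332.684°.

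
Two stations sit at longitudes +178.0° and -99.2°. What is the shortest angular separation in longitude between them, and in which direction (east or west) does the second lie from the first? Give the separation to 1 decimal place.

Raw difference: -99.2 − 178.0 = -277.2°.
Normalise into (−180°, 180°]: -277.2° + 360° = 82.8°.
Positive ⇒ the second point lies to the east; separation 82.8°.

82.8° east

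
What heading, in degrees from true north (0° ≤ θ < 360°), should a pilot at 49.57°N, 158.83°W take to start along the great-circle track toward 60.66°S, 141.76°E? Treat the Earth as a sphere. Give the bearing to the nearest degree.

209°

Δλ = 141.76 − -158.83 = 300.59°; wrapped into (−180°, 180°]: -59.41°.
θ = atan2( sin Δλ · cos φ₂ , cos φ₁ · sin φ₂ − sin φ₁ · cos φ₂ · cos Δλ )
  = atan2(-0.42180, -0.75514) = -150.813° → normalised to [0°, 360°): 209.187°.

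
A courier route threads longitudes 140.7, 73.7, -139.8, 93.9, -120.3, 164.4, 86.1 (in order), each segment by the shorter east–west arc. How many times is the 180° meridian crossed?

Leg 1: +140.7° → +73.7°, shortest Δλ = -67.0° (west) — does not cross 180°.
Leg 2: +73.7° → -139.8°, shortest Δλ = 146.5° (east) — crosses 180°.
Leg 3: -139.8° → +93.9°, shortest Δλ = -126.3° (west) — crosses 180°.
Leg 4: +93.9° → -120.3°, shortest Δλ = 145.8° (east) — crosses 180°.
Leg 5: -120.3° → +164.4°, shortest Δλ = -75.3° (west) — crosses 180°.
Leg 6: +164.4° → +86.1°, shortest Δλ = -78.3° (west) — does not cross 180°.
Total crossings: 4.

4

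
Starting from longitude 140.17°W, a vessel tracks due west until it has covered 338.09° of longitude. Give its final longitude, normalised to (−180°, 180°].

Start at -140.17°; shift −338.09° → -478.26°.
-478.26° lies outside (−180°, 180°]; add 360° → -118.26°.

118.26°W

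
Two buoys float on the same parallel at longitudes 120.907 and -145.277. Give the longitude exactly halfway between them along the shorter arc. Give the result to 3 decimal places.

Signed shortest Δλ from +120.907° to -145.277° is +93.816°.
Midpoint longitude = +120.907° + (+93.816°)/2 = +120.907° + 46.908° = +167.815°.
(The naïve average (+120.907 + -145.277)/2 = -12.185° is on the wrong side of the globe.)

+167.815°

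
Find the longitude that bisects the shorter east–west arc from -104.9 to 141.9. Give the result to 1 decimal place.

-161.5°

Signed shortest Δλ from -104.9° to +141.9° is -113.2°.
Midpoint longitude = -104.9° + (-113.2°)/2 = -104.9° − 56.6° = -161.5°.
(The naïve average (-104.9 + +141.9)/2 = 18.5° is on the wrong side of the globe.)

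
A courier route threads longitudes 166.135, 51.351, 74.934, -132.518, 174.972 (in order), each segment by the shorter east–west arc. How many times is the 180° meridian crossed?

Leg 1: +166.135° → +51.351°, shortest Δλ = -114.784° (west) — does not cross 180°.
Leg 2: +51.351° → +74.934°, shortest Δλ = 23.583° (east) — does not cross 180°.
Leg 3: +74.934° → -132.518°, shortest Δλ = 152.548° (east) — crosses 180°.
Leg 4: -132.518° → +174.972°, shortest Δλ = -52.51° (west) — crosses 180°.
Total crossings: 2.

2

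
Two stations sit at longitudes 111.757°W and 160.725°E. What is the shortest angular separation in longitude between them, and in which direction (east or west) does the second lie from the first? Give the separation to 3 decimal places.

87.518° west

Raw difference: 160.725 − -111.757 = 272.482°.
Normalise into (−180°, 180°]: 272.482° − 360° = -87.518°.
Negative ⇒ the second point lies to the west; separation 87.518°.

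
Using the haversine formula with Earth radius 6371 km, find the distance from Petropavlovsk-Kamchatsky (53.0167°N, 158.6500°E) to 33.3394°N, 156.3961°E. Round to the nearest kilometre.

Δλ = 156.3961 − 158.6500 = -2.2539°.
Δφ = 33.3394 − 53.0167 = -19.6773°.
a = sin²(Δφ/2) + cos φ₁ · cos φ₂ · sin²(Δλ/2) = 0.029392.
c = 2·atan2(√a, √(1−a)) = 0.34459 rad → d = 6371·c ≈ 2195.36 km.

2195 km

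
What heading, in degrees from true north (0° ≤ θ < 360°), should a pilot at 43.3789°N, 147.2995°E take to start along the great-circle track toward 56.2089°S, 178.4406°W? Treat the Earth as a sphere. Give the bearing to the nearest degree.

161°

Δλ = -178.4406 − 147.2995 = -325.7401°; wrapped into (−180°, 180°]: 34.2599°.
θ = atan2( sin Δλ · cos φ₂ , cos φ₁ · sin φ₂ − sin φ₁ · cos φ₂ · cos Δλ )
  = atan2(0.31309, -0.91975) = 161.201° → normalised to [0°, 360°): 161.201°.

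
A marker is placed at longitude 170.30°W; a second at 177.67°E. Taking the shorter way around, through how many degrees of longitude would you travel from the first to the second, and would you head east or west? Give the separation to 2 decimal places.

12.03° west

Raw difference: 177.67 − -170.30 = 347.97°.
Normalise into (−180°, 180°]: 347.97° − 360° = -12.03°.
Negative ⇒ the second point lies to the west; separation 12.03°.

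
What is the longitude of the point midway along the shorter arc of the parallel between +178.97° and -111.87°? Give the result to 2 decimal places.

-146.45°

Signed shortest Δλ from +178.97° to -111.87° is +69.16°.
Midpoint longitude = +178.97° + (+69.16°)/2 = +178.97° + 34.58° = +213.55°.
Normalise into (−180°, 180°]: -146.45°.
(The naïve average (+178.97 + -111.87)/2 = 33.55° is on the wrong side of the globe.)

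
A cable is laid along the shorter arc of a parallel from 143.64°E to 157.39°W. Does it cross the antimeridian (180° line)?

Naïve |-157.39 − 143.64| = 301.03° > 180°, so the shorter arc goes the other way round — across 180°.
Signed shortest Δλ = ((-157.39 − 143.64 + 180) mod 360) − 180 = 58.97°.
Going east by 58.97° from +143.64° passes through 180° before reaching -157.39°.

Yes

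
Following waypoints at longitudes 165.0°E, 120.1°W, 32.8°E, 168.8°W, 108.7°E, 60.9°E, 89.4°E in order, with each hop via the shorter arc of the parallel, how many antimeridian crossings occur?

Leg 1: +165.0° → -120.1°, shortest Δλ = 74.9° (east) — crosses 180°.
Leg 2: -120.1° → +32.8°, shortest Δλ = 152.9° (east) — does not cross 180°.
Leg 3: +32.8° → -168.8°, shortest Δλ = 158.4° (east) — crosses 180°.
Leg 4: -168.8° → +108.7°, shortest Δλ = -82.5° (west) — crosses 180°.
Leg 5: +108.7° → +60.9°, shortest Δλ = -47.8° (west) — does not cross 180°.
Leg 6: +60.9° → +89.4°, shortest Δλ = 28.5° (east) — does not cross 180°.
Total crossings: 3.

3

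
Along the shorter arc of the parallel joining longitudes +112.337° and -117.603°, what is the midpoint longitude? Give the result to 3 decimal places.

Signed shortest Δλ from +112.337° to -117.603° is +130.060°.
Midpoint longitude = +112.337° + (+130.060°)/2 = +112.337° + 65.030° = +177.367°.
(The naïve average (+112.337 + -117.603)/2 = -2.633° is on the wrong side of the globe.)

+177.367°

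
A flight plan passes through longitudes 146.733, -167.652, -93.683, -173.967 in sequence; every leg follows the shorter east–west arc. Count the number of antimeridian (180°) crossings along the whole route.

1

Leg 1: +146.733° → -167.652°, shortest Δλ = 45.615° (east) — crosses 180°.
Leg 2: -167.652° → -93.683°, shortest Δλ = 73.969° (east) — does not cross 180°.
Leg 3: -93.683° → -173.967°, shortest Δλ = -80.284° (west) — does not cross 180°.
Total crossings: 1.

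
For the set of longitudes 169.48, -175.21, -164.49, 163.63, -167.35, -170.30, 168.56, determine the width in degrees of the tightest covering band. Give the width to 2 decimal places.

31.88°

Sort the longitudes: -175.21°, -170.30°, -167.35°, -164.49°, +163.63°, +168.56°, +169.48°.
Eastward gaps between consecutive values (wrapping around): 4.91°, 2.95°, 2.86°, 328.12°, 4.93°, 0.92°, 15.31°.
Largest gap = 328.12° ⇒ minimal covering band is its complement: 360° − 328.12° = 31.88°.
Band runs from +163.63° eastward to -164.49°, crossing the antimeridian.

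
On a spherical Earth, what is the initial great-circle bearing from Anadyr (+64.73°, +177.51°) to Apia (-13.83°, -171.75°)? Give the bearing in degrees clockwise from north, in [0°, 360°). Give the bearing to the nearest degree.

Δλ = -171.75 − 177.51 = -349.26°; wrapped into (−180°, 180°]: 10.74°.
θ = atan2( sin Δλ · cos φ₂ , cos φ₁ · sin φ₂ − sin φ₁ · cos φ₂ · cos Δλ )
  = atan2(0.18095, -0.96475) = 169.377° → normalised to [0°, 360°): 169.377°.

169°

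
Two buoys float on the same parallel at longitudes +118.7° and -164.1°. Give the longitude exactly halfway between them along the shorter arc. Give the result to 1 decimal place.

Signed shortest Δλ from +118.7° to -164.1° is +77.2°.
Midpoint longitude = +118.7° + (+77.2°)/2 = +118.7° + 38.6° = +157.3°.
(The naïve average (+118.7 + -164.1)/2 = -22.7° is on the wrong side of the globe.)

+157.3°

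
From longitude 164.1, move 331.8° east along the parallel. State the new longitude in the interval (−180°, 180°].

+135.9°

Start at +164.1°; shift +331.8° → +495.9°.
+495.9° lies outside (−180°, 180°]; subtract 360° → +135.9°.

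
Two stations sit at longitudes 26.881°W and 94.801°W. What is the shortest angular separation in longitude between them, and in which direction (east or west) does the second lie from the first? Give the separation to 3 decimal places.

67.920° west

Raw difference: -94.801 − -26.881 = -67.92°.
Normalise into (−180°, 180°]: -67.92° stays -67.92°.
Negative ⇒ the second point lies to the west; separation 67.920°.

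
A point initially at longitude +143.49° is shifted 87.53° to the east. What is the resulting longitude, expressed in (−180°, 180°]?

-128.98°

Start at +143.49°; shift +87.53° → +231.02°.
+231.02° lies outside (−180°, 180°]; subtract 360° → -128.98°.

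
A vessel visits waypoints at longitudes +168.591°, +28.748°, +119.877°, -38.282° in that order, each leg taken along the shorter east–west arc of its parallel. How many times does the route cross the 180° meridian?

Leg 1: +168.591° → +28.748°, shortest Δλ = -139.843° (west) — does not cross 180°.
Leg 2: +28.748° → +119.877°, shortest Δλ = 91.129° (east) — does not cross 180°.
Leg 3: +119.877° → -38.282°, shortest Δλ = -158.159° (west) — does not cross 180°.
Total crossings: 0.

0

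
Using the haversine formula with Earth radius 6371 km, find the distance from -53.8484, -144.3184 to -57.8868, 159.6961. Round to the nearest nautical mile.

Δλ = 159.6961 − -144.3184 = 304.0145°; wrapped into (−180°, 180°]: -55.9855°.
Δφ = -57.8868 − -53.8484 = -4.0384°.
a = sin²(Δφ/2) + cos φ₁ · cos φ₂ · sin²(Δλ/2) = 0.070327.
c = 2·atan2(√a, √(1−a)) = 0.53681 rad → d = 6371·c ≈ 3420.00 km ≈ 1846.65 nmi.

1847 nmi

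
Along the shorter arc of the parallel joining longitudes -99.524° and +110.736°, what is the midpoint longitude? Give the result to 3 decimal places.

-174.394°

Signed shortest Δλ from -99.524° to +110.736° is -149.740°.
Midpoint longitude = -99.524° + (-149.740°)/2 = -99.524° − 74.870° = -174.394°.
(The naïve average (-99.524 + +110.736)/2 = 5.606° is on the wrong side of the globe.)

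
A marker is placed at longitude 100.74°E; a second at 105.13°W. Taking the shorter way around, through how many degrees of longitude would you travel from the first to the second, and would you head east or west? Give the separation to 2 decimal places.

Raw difference: -105.13 − 100.74 = -205.87°.
Normalise into (−180°, 180°]: -205.87° + 360° = 154.13°.
Positive ⇒ the second point lies to the east; separation 154.13°.

154.13° east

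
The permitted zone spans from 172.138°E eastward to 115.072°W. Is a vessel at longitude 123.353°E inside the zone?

No

Band width going east from +172.138° to -115.072°: ((-115.072 − 172.138) mod 360) = 72.790°.
Offset of +123.353° east of the west edge: ((123.353 − 172.138) mod 360) = 311.215°.
311.215° > 72.790° ⇒ outside.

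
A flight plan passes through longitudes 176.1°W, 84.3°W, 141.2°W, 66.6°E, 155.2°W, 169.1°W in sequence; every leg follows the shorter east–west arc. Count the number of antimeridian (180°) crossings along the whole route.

Leg 1: -176.1° → -84.3°, shortest Δλ = 91.8° (east) — does not cross 180°.
Leg 2: -84.3° → -141.2°, shortest Δλ = -56.9° (west) — does not cross 180°.
Leg 3: -141.2° → +66.6°, shortest Δλ = -152.2° (west) — crosses 180°.
Leg 4: +66.6° → -155.2°, shortest Δλ = 138.2° (east) — crosses 180°.
Leg 5: -155.2° → -169.1°, shortest Δλ = -13.9° (west) — does not cross 180°.
Total crossings: 2.

2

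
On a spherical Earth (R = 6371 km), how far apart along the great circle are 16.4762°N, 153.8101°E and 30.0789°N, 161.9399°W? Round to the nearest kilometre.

4733 km

Δλ = -161.9399 − 153.8101 = -315.7500°; wrapped into (−180°, 180°]: 44.2500°.
Δφ = 30.0789 − 16.4762 = 13.6027°.
a = sin²(Δφ/2) + cos φ₁ · cos φ₂ · sin²(Δλ/2) = 0.131732.
c = 2·atan2(√a, √(1−a)) = 0.74286 rad → d = 6371·c ≈ 4732.77 km.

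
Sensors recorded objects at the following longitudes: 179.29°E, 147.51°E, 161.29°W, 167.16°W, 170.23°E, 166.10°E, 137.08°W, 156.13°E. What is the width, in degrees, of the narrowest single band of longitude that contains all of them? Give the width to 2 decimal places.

75.41°

Sort the longitudes: -167.16°, -161.29°, -137.08°, +147.51°, +156.13°, +166.10°, +170.23°, +179.29°.
Eastward gaps between consecutive values (wrapping around): 5.87°, 24.21°, 284.59°, 8.62°, 9.97°, 4.13°, 9.06°, 13.55°.
Largest gap = 284.59° ⇒ minimal covering band is its complement: 360° − 284.59° = 75.41°.
Band runs from +147.51° eastward to -137.08°, crossing the antimeridian.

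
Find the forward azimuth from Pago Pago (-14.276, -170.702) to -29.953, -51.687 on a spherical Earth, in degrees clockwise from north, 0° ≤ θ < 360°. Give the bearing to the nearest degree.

128°

Δλ = -51.687 − -170.702 = 119.015°.
θ = atan2( sin Δλ · cos φ₂ , cos φ₁ · sin φ₂ − sin φ₁ · cos φ₂ · cos Δλ )
  = atan2(0.75769, -0.58750) = 127.789° → normalised to [0°, 360°): 127.789°.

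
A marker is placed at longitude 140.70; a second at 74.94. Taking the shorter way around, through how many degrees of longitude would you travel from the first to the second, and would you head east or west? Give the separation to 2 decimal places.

Raw difference: 74.94 − 140.70 = -65.76°.
Normalise into (−180°, 180°]: -65.76° stays -65.76°.
Negative ⇒ the second point lies to the west; separation 65.76°.

65.76° west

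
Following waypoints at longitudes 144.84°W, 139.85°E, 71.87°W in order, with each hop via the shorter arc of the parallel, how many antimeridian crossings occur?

Leg 1: -144.84° → +139.85°, shortest Δλ = -75.31° (west) — crosses 180°.
Leg 2: +139.85° → -71.87°, shortest Δλ = 148.28° (east) — crosses 180°.
Total crossings: 2.

2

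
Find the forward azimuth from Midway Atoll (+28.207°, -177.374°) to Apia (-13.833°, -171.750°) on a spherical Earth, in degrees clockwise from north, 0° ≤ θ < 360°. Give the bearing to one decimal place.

171.9°

Δλ = -171.750 − -177.374 = 5.624°.
θ = atan2( sin Δλ · cos φ₂ , cos φ₁ · sin φ₂ − sin φ₁ · cos φ₂ · cos Δλ )
  = atan2(0.09516, -0.66744) = 171.886° → normalised to [0°, 360°): 171.886°.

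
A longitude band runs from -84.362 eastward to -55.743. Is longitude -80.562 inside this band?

Yes

Band width going east from -84.362° to -55.743°: ((-55.743 − -84.362) mod 360) = 28.619°.
Offset of -80.562° east of the west edge: ((-80.562 − -84.362) mod 360) = 3.800°.
3.800° ≤ 28.619° ⇒ inside.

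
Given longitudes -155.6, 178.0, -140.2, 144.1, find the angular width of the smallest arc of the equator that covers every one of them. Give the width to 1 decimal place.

Sort the longitudes: -155.6°, -140.2°, +144.1°, +178.0°.
Eastward gaps between consecutive values (wrapping around): 15.4°, 284.3°, 33.9°, 26.4°.
Largest gap = 284.3° ⇒ minimal covering band is its complement: 360° − 284.3° = 75.7°.
Band runs from +144.1° eastward to -140.2°, crossing the antimeridian.

75.7°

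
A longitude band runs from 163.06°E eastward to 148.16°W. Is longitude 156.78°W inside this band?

Yes

Band width going east from +163.06° to -148.16°: ((-148.16 − 163.06) mod 360) = 48.78°.
Offset of -156.78° east of the west edge: ((-156.78 − 163.06) mod 360) = 40.16°.
40.16° ≤ 48.78° ⇒ inside.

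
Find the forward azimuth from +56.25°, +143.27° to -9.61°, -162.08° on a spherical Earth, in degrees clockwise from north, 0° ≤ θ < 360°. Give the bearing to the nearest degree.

Δλ = -162.08 − 143.27 = -305.35°; wrapped into (−180°, 180°]: 54.65°.
θ = atan2( sin Δλ · cos φ₂ , cos φ₁ · sin φ₂ − sin φ₁ · cos φ₂ · cos Δλ )
  = atan2(0.80419, -0.56706) = 125.189° → normalised to [0°, 360°): 125.189°.

125°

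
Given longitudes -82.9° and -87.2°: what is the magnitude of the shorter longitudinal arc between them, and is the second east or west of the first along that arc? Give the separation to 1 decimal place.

4.3° west

Raw difference: -87.2 − -82.9 = -4.3°.
Normalise into (−180°, 180°]: -4.3° stays -4.3°.
Negative ⇒ the second point lies to the west; separation 4.3°.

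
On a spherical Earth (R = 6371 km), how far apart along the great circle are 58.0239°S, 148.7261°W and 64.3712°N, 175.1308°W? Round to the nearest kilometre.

13792 km

Δλ = -175.1308 − -148.7261 = -26.4047°.
Δφ = 64.3712 − -58.0239 = 122.3951°.
a = sin²(Δφ/2) + cos φ₁ · cos φ₂ · sin²(Δλ/2) = 0.779825.
c = 2·atan2(√a, √(1−a)) = 2.16476 rad → d = 6371·c ≈ 13791.69 km.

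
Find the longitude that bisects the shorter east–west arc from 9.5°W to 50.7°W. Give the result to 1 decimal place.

Signed shortest Δλ from -9.5° to -50.7° is -41.2°.
Midpoint longitude = -9.5° + (-41.2°)/2 = -9.5° − 20.6° = -30.1°.

30.1°W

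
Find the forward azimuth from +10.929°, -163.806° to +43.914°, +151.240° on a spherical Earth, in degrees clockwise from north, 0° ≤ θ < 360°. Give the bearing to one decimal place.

318.9°

Δλ = 151.240 − -163.806 = 315.046°; wrapped into (−180°, 180°]: -44.954°.
θ = atan2( sin Δλ · cos φ₂ , cos φ₁ · sin φ₂ − sin φ₁ · cos φ₂ · cos Δλ )
  = atan2(-0.50898, 0.58434) = -41.057° → normalised to [0°, 360°): 318.943°.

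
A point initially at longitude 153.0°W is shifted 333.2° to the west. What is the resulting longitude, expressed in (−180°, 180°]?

Start at -153.0°; shift −333.2° → -486.2°.
-486.2° lies outside (−180°, 180°]; add 360° → -126.2°.

126.2°W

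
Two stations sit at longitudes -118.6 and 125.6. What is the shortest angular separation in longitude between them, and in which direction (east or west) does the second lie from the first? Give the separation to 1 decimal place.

Raw difference: 125.6 − -118.6 = 244.2°.
Normalise into (−180°, 180°]: 244.2° − 360° = -115.8°.
Negative ⇒ the second point lies to the west; separation 115.8°.

115.8° west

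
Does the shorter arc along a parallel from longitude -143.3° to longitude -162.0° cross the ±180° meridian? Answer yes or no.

No

Signed shortest Δλ = ((-162.0 − -143.3 + 180) mod 360) − 180 = -18.7°.
Going west by 18.7° from -143.3° reaches -162.0° without touching 180°.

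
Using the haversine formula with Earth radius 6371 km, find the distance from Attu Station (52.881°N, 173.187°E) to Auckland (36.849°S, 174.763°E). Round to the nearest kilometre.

Δλ = 174.763 − 173.187 = 1.576°.
Δφ = -36.849 − 52.881 = -89.730°.
a = sin²(Δφ/2) + cos φ₁ · cos φ₂ · sin²(Δλ/2) = 0.497735.
c = 2·atan2(√a, √(1−a)) = 1.56627 rad → d = 6371·c ≈ 9978.68 km.

9979 km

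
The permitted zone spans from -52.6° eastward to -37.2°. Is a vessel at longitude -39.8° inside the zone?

Yes

Band width going east from -52.6° to -37.2°: ((-37.2 − -52.6) mod 360) = 15.4°.
Offset of -39.8° east of the west edge: ((-39.8 − -52.6) mod 360) = 12.8°.
12.8° ≤ 15.4° ⇒ inside.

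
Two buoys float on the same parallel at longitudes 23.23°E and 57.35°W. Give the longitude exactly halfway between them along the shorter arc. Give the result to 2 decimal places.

17.06°W

Signed shortest Δλ from +23.23° to -57.35° is -80.58°.
Midpoint longitude = +23.23° + (-80.58°)/2 = +23.23° − 40.29° = -17.06°.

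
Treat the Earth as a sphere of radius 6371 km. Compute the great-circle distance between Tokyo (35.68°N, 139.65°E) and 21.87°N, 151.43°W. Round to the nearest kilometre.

Δλ = -151.43 − 139.65 = -291.08°; wrapped into (−180°, 180°]: 68.92°.
Δφ = 21.87 − 35.68 = -13.81°.
a = sin²(Δφ/2) + cos φ₁ · cos φ₂ · sin²(Δλ/2) = 0.255803.
c = 2·atan2(√a, √(1−a)) = 1.06055 rad → d = 6371·c ≈ 6756.75 km.

6757 km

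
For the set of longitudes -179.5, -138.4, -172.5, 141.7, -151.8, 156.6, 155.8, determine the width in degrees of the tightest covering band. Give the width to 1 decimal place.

79.9°

Sort the longitudes: -179.5°, -172.5°, -151.8°, -138.4°, +141.7°, +155.8°, +156.6°.
Eastward gaps between consecutive values (wrapping around): 7.0°, 20.7°, 13.4°, 280.1°, 14.1°, 0.8°, 23.9°.
Largest gap = 280.1° ⇒ minimal covering band is its complement: 360° − 280.1° = 79.9°.
Band runs from +141.7° eastward to -138.4°, crossing the antimeridian.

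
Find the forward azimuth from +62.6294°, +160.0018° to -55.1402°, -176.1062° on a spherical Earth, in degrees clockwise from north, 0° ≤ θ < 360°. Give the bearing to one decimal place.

Δλ = -176.1062 − 160.0018 = -336.1080°; wrapped into (−180°, 180°]: 23.8920°.
θ = atan2( sin Δλ · cos φ₂ , cos φ₁ · sin φ₂ − sin φ₁ · cos φ₂ · cos Δλ )
  = atan2(0.23149, -0.84133) = 164.616° → normalised to [0°, 360°): 164.616°.

164.6°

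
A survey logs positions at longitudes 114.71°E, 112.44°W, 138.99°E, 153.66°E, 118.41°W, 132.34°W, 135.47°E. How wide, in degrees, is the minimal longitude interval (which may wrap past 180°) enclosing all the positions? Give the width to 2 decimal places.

132.85°

Sort the longitudes: -132.34°, -118.41°, -112.44°, +114.71°, +135.47°, +138.99°, +153.66°.
Eastward gaps between consecutive values (wrapping around): 13.93°, 5.97°, 227.15°, 20.76°, 3.52°, 14.67°, 74.00°.
Largest gap = 227.15° ⇒ minimal covering band is its complement: 360° − 227.15° = 132.85°.
Band runs from +114.71° eastward to -112.44°, crossing the antimeridian.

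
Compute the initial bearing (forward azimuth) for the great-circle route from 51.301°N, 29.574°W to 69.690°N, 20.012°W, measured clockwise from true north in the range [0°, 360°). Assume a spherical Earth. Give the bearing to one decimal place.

Δλ = -20.012 − -29.574 = 9.562°.
θ = atan2( sin Δλ · cos φ₂ , cos φ₁ · sin φ₂ − sin φ₁ · cos φ₂ · cos Δλ )
  = atan2(0.05766, 0.31923) = 10.238° → normalised to [0°, 360°): 10.238°.

10.2°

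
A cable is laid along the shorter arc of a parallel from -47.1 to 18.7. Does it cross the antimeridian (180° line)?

Signed shortest Δλ = ((18.7 − -47.1 + 180) mod 360) − 180 = 65.8°.
Going east by 65.8° from -47.1° reaches +18.7° without touching 180°.

No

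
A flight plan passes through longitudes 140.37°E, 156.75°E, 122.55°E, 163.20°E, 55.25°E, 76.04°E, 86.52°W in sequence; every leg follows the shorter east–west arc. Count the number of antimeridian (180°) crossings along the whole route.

0

Leg 1: +140.37° → +156.75°, shortest Δλ = 16.38° (east) — does not cross 180°.
Leg 2: +156.75° → +122.55°, shortest Δλ = -34.2° (west) — does not cross 180°.
Leg 3: +122.55° → +163.20°, shortest Δλ = 40.65° (east) — does not cross 180°.
Leg 4: +163.20° → +55.25°, shortest Δλ = -107.95° (west) — does not cross 180°.
Leg 5: +55.25° → +76.04°, shortest Δλ = 20.79° (east) — does not cross 180°.
Leg 6: +76.04° → -86.52°, shortest Δλ = -162.56° (west) — does not cross 180°.
Total crossings: 0.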